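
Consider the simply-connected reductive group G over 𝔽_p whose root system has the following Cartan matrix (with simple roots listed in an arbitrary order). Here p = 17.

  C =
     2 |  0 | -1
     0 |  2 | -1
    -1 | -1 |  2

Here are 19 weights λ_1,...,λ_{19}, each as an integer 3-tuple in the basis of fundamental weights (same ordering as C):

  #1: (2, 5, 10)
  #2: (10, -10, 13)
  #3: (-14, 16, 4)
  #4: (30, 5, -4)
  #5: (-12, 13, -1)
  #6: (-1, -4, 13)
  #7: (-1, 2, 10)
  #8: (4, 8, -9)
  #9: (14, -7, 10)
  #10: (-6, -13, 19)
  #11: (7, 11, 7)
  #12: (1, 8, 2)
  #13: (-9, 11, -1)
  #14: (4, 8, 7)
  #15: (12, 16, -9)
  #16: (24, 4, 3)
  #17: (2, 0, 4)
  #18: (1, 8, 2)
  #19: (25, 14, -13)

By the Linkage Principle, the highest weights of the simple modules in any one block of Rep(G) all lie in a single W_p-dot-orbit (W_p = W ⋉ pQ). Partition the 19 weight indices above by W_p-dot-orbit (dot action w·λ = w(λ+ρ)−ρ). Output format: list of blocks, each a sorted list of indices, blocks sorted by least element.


Root system A_3: the 3×3 matrix C matches after relabeling.

Folding the 19 weights λ_j+ρ into Ā_17 (reps in the given 3-coord order):

    [1] (0, 3, 11)
    [2] (3, 1, 5)
    [3] (0, 4, 8)
    [4] (0, 3, 11)
    [5] (0, 3, 11)
    [6] (0, 3, 11)
    [7] (0, 3, 11)
    [8] (3, 1, 5)
    [9] (6, 3, 2)
    [10] (2, 9, 3)
    [11] (3, 1, 5)
    [12] (2, 9, 3)
    [13] (0, 4, 8)
    [14] (0, 4, 8)
    [15] (0, 4, 8)
    [16] (0, 4, 8)
    [17] (3, 1, 5)
    [18] (2, 9, 3)
    [19] (2, 9, 3)

The 19 indices split into 5 linkage classes (same alcove rep ⇔ same W_17-dot-orbit):

[[1, 4, 5, 6, 7], [2, 8, 11, 17], [3, 13, 14, 15, 16], [9], [10, 12, 18, 19]]


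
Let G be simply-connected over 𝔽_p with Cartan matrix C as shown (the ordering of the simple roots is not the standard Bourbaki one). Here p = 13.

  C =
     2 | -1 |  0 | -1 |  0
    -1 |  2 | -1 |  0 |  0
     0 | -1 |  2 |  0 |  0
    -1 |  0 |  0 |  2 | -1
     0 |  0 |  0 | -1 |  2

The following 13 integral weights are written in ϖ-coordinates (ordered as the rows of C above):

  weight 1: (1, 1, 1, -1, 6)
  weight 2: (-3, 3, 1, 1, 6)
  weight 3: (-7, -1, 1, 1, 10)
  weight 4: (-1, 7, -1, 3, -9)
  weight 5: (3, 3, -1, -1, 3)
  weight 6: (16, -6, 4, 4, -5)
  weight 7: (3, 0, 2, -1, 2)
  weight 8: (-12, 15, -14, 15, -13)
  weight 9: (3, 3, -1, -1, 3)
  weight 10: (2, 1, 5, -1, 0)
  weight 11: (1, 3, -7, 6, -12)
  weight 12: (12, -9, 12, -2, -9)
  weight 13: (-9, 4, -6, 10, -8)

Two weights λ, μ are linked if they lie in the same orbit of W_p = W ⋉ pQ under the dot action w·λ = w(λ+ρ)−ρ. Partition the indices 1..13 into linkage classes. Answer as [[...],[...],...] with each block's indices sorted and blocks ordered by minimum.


A_5 Cartan matrix, 5 simple roots permuted; ρ=(1,1,1,1,1).

Ā_13 reps of the 13 weights (A_5, coords as presented):

    λ_1+ρ ↦ (2, 2, 2, 0, 7)
    λ_2+ρ ↦ (2, 2, 2, 0, 7)
    λ_3+ρ ↦ (2, 2, 2, 0, 7)
    λ_4+ρ ↦ (4, 4, 0, 0, 4)
    λ_5+ρ ↦ (4, 4, 0, 0, 4)
    λ_6+ρ ↦ (4, 4, 0, 0, 4)
    λ_7+ρ ↦ (4, 1, 3, 0, 3)
    λ_8+ρ ↦ (4, 1, 3, 0, 3)
    λ_9+ρ ↦ (4, 4, 0, 0, 4)
    λ_10+ρ ↦ (3, 2, 6, 0, 1)
    λ_11+ρ ↦ (2, 2, 2, 0, 7)
    λ_12+ρ ↦ (4, 4, 0, 0, 4)
    λ_13+ρ ↦ (4, 1, 3, 0, 3)

The 13 indices split into 4 linkage classes (same alcove rep ⇔ same W_13-dot-orbit):

[[1, 2, 3, 11], [4, 5, 6, 9, 12], [7, 8, 13], [10]]


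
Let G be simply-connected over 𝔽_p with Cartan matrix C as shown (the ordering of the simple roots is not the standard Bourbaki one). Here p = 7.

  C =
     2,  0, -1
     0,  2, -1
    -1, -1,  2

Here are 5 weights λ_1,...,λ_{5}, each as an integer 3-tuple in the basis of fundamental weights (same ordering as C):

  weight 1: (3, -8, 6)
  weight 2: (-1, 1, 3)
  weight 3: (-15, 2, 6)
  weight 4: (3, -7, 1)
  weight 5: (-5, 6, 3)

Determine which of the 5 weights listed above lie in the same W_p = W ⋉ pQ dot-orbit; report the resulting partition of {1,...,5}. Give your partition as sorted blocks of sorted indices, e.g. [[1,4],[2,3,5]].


Root system A_3: the 3×3 matrix C matches after relabeling.

λ_j+ρ reflected into Ā_7 (⟨·,θ^∨⟩≤7); 3-tuples as given:

  λ_1 → (0, 3, 0)
  λ_2 → (0, 2, 4)
  λ_3 → (0, 3, 0)
  λ_4 → (0, 2, 4)
  λ_5 → (0, 3, 0)

These 5 weights hit 2 W_7-dot-orbits; sizes (3, 2):

[[1, 3, 5], [2, 4]]


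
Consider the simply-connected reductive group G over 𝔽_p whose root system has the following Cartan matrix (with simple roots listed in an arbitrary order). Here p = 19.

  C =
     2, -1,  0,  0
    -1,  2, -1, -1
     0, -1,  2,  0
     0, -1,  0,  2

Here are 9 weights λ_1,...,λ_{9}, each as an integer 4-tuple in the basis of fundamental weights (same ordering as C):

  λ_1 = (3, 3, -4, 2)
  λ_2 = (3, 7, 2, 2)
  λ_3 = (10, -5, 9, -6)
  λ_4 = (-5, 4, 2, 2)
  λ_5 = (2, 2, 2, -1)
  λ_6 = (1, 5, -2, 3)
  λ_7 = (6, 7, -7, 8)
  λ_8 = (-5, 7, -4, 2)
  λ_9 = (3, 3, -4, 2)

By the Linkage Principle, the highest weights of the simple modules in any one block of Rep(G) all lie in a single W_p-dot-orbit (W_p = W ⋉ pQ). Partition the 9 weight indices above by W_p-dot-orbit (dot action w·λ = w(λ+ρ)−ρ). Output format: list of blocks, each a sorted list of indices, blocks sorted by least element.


Dynkin diagram of C (from the 6 off-diagonal −1 entries): D_4.

λ_j+ρ reflected into Ā_19 (⟨·,θ^∨⟩≤19); 4-tuples as given:

  λ_1+ρ ↦ (4, 1, 3, 3)
  λ_2+ρ ↦ (4, 1, 3, 3)
  λ_3+ρ ↦ (2, 5, 1, 4)
  λ_4+ρ ↦ (4, 1, 3, 3)
  λ_5+ρ ↦ (3, 3, 3, 0)
  λ_6+ρ ↦ (2, 5, 1, 4)
  λ_7+ρ ↦ (2, 5, 1, 4)
  λ_8+ρ ↦ (4, 1, 3, 3)
  λ_9+ρ ↦ (4, 1, 3, 3)

Partition of {1..9} into 3 W_19-dot-orbits:

[[1, 2, 4, 8, 9], [3, 6, 7], [5]]


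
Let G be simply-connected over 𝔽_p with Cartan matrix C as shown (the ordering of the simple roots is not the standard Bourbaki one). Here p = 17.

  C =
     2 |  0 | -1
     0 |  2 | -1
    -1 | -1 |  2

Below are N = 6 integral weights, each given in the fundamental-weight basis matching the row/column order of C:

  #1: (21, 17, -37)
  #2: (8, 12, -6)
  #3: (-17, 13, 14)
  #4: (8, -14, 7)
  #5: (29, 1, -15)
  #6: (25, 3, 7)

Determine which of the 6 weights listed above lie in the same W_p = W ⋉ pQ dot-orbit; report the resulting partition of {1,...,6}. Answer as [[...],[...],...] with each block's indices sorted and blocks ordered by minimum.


C ↔ A_3 under row/col permutation; |W(A_3)| = 24.

Folding the 6 weights λ_j+ρ into Ā_17 (reps in the given 3-coord order):

  1: (3, 1, 1) · 2: (4, 8, 5) · 3: (3, 1, 1) · 4: (4, 8, 5) · 5: (3, 1, 1) · 6: (4, 8, 5)

Grouping the 6 weights by Ā_17-representative: 2 linkage classes.

[[1, 3, 5], [2, 4, 6]]


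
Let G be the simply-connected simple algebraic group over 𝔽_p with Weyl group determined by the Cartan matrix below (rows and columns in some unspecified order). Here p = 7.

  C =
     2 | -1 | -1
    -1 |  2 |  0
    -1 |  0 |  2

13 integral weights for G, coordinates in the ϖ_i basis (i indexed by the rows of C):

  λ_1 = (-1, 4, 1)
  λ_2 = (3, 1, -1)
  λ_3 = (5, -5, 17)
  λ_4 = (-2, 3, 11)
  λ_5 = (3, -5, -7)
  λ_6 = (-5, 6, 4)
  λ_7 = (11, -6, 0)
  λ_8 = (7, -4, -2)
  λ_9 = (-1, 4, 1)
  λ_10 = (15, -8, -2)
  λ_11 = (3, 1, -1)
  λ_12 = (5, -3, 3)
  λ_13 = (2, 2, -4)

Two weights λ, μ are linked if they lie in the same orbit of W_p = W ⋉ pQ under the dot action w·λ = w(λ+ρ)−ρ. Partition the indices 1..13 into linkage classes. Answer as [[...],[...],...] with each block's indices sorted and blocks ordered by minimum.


C ↔ A_3 under row/col permutation; |W(A_3)| = 24.

Ā_7 reps of the 13 weights (A_3, coords as presented):

  λ_1+ρ ↦ (0, 5, 2)
  λ_2+ρ ↦ (4, 2, 0)
  λ_3+ρ ↦ (3, 1, 1)
  λ_4+ρ ↦ (3, 1, 1)
  λ_5+ρ ↦ (4, 2, 0)
  λ_6+ρ ↦ (4, 2, 0)
  λ_7+ρ ↦ (1, 1, 5)
  λ_8+ρ ↦ (4, 2, 0)
  λ_9+ρ ↦ (0, 5, 2)
  λ_10+ρ ↦ (1, 1, 5)
  λ_11+ρ ↦ (4, 2, 0)
  λ_12+ρ ↦ (3, 1, 1)
  λ_13+ρ ↦ (0, 3, 3)

Grouping the 13 weights by Ā_7-representative: 5 linkage classes.

[[1, 9], [2, 5, 6, 8, 11], [3, 4, 12], [7, 10], [13]]


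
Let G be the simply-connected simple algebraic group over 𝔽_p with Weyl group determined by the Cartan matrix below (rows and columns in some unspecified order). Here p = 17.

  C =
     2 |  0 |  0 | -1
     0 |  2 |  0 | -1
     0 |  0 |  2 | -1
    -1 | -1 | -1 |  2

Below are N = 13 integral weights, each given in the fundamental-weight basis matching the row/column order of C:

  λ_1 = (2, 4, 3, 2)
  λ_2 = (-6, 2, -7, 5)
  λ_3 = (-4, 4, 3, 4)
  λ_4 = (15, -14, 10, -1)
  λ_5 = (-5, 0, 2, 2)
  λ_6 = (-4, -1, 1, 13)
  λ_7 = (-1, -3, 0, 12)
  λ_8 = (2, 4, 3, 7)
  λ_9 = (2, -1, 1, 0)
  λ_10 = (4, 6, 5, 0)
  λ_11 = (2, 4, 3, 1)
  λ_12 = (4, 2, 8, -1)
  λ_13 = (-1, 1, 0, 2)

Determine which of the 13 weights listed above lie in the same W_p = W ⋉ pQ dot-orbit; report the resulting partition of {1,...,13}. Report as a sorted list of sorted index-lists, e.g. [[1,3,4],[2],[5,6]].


Cartan matrix: type D_4 (|W|=192); un-permuting the 4 rows.

Alcove-folded reps (p=17, 13 weights, presented ϖ-order):

  [1] (3, 5, 4, 2);  [2] (0, 2, 1, 3);  [3] (3, 5, 4, 2);  [4] (3, 0, 2, 1);  [5] (3, 0, 2, 1);  [6] (3, 0, 2, 1);  [7] (0, 2, 1, 3);  [8] (0, 2, 1, 3);  [9] (3, 0, 2, 1);  [10] (3, 5, 4, 2);  [11] (3, 5, 4, 2);  [12] (5, 3, 9, 0);  [13] (0, 2, 1, 3)

Grouping the 13 weights by Ā_17-representative: 4 linkage classes.

[[1, 3, 10, 11], [2, 7, 8, 13], [4, 5, 6, 9], [12]]


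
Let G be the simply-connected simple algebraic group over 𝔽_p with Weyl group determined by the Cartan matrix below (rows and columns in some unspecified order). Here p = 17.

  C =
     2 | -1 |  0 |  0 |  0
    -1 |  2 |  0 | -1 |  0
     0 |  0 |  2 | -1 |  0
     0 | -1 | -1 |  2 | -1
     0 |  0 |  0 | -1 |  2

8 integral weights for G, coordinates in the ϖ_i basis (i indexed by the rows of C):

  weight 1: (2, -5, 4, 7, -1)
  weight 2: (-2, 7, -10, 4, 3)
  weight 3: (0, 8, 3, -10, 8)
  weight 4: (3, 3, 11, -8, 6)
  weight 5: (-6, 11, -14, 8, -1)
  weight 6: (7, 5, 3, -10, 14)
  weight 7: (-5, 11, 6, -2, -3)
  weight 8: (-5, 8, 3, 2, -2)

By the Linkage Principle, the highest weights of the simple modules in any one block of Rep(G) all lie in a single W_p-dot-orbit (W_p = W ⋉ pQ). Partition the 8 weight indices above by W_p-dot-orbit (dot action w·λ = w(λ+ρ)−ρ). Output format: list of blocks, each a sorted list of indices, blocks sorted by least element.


Cartan matrix: type D_5 (|W|=1920); un-permuting the 5 rows.

Each λ_j+ρ reduced to Ā_17; 5-tuples below use C's row order:

  λ_1+ρ ↦ (1, 0, 5, 4, 0) · λ_2+ρ ↦ (1, 0, 5, 4, 0) · λ_3+ρ ↦ (1, 0, 5, 4, 0) · λ_4+ρ ↦ (1, 0, 5, 4, 0) · λ_5+ρ ↦ (1, 0, 5, 4, 0) · λ_6+ρ ↦ (1, 1, 2, 3, 3) · λ_7+ρ ↦ (3, 1, 4, 1, 1) · λ_8+ρ ↦ (3, 1, 4, 1, 1)

Partition of {1..8} into 3 W_17-dot-orbits:

[[1, 2, 3, 4, 5], [6], [7, 8]]


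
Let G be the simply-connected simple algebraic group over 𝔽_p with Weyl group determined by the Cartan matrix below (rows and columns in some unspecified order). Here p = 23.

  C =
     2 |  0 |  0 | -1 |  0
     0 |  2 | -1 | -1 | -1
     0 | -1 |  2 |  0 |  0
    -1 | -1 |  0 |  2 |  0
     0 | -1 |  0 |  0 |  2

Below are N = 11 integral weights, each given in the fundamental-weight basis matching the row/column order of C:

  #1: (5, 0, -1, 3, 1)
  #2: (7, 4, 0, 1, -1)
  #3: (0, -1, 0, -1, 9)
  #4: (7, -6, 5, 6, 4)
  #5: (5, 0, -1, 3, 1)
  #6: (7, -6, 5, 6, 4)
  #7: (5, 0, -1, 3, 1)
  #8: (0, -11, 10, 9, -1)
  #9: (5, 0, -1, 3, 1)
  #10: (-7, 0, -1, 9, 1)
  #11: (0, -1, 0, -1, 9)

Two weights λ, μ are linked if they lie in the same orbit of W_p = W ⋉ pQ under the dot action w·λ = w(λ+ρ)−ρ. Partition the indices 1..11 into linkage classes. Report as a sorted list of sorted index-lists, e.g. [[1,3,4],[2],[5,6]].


Type D_5, rank 5, |W|=1920; reorder rows/cols to standard.

Ā_23 reps of the 11 weights (D_5, coords as presented):

  1: (6, 1, 0, 4, 2) · 2: (8, 5, 1, 2, 0) · 3: (1, 0, 1, 0, 10) · 4: (8, 5, 1, 2, 0) · 5: (6, 1, 0, 4, 2) · 6: (8, 5, 1, 2, 0) · 7: (6, 1, 0, 4, 2) · 8: (1, 0, 1, 0, 10) · 9: (6, 1, 0, 4, 2) · 10: (6, 1, 0, 4, 2) · 11: (1, 0, 1, 0, 10)

These 11 weights hit 3 W_23-dot-orbits; sizes (5, 3, 3):

[[1, 5, 7, 9, 10], [2, 4, 6], [3, 8, 11]]


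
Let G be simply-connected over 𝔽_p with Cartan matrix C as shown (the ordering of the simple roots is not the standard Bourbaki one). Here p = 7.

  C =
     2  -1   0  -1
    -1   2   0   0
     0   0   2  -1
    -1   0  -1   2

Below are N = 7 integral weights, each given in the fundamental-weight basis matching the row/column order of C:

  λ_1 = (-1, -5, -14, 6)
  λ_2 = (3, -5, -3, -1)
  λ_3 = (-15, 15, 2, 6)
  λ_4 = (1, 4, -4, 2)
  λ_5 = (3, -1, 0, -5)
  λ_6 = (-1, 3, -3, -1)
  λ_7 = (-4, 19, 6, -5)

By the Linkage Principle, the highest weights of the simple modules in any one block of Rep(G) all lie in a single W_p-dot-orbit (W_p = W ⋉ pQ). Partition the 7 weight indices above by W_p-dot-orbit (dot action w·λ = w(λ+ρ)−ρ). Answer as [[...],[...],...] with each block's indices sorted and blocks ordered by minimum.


Type A_4, rank 4, |W|=120; reorder rows/cols to standard.

W_7-reps of the 7 weights in Ā_7 (same 4-coord order as C):

  1: (0, 0, 3, 1);  2: (2, 2, 0, 0);  3: (2, 2, 0, 0);  4: (2, 2, 0, 0);  5: (0, 0, 3, 1);  6: (2, 2, 0, 0);  7: (0, 0, 3, 1)

Grouping the 7 weights by Ā_7-representative: 2 linkage classes.

[[1, 5, 7], [2, 3, 4, 6]]


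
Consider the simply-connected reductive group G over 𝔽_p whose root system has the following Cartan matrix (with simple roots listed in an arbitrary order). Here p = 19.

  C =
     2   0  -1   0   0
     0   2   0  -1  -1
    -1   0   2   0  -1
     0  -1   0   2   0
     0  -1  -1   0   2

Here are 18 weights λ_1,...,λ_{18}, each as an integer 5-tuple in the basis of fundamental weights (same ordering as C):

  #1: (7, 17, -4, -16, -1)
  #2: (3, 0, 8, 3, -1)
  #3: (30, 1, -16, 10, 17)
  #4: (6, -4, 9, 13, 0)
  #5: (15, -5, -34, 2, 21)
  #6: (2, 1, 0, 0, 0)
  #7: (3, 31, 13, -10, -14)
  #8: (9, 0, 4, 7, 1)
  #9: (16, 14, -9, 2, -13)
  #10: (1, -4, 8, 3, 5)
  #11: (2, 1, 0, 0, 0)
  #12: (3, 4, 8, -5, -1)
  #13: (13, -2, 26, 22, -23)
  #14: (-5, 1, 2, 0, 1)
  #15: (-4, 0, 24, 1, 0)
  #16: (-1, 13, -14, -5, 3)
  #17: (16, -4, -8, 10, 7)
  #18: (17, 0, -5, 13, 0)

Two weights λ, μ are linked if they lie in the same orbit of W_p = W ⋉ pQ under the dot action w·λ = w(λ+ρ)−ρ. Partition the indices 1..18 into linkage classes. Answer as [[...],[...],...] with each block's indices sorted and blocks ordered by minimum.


Dynkin diagram of C (from the 8 off-diagonal −1 entries): A_5.

Each λ_j+ρ reduced to Ā_19; 5-tuples below use C's row order:

  1: (1, 0, 0, 11, 3)
  2: (4, 1, 9, 4, 0)
  3: (2, 3, 9, 1, 3)
  4: (3, 1, 5, 1, 2)
  5: (3, 2, 1, 1, 1)
  6: (3, 2, 1, 1, 1)
  7: (4, 1, 9, 4, 0)
  8: (3, 1, 5, 1, 2)
  9: (2, 3, 9, 1, 3)
  10: (2, 3, 9, 1, 3)
  11: (3, 2, 1, 1, 1)
  12: (4, 1, 9, 4, 0)
  13: (1, 0, 0, 11, 3)
  14: (3, 2, 1, 1, 1)
  15: (2, 3, 9, 1, 3)
  16: (4, 1, 9, 4, 0)
  17: (3, 1, 5, 1, 2)
  18: (3, 2, 1, 1, 1)

Grouping the 18 weights by Ā_19-representative: 5 linkage classes.

[[1, 13], [2, 7, 12, 16], [3, 9, 10, 15], [4, 8, 17], [5, 6, 11, 14, 18]]


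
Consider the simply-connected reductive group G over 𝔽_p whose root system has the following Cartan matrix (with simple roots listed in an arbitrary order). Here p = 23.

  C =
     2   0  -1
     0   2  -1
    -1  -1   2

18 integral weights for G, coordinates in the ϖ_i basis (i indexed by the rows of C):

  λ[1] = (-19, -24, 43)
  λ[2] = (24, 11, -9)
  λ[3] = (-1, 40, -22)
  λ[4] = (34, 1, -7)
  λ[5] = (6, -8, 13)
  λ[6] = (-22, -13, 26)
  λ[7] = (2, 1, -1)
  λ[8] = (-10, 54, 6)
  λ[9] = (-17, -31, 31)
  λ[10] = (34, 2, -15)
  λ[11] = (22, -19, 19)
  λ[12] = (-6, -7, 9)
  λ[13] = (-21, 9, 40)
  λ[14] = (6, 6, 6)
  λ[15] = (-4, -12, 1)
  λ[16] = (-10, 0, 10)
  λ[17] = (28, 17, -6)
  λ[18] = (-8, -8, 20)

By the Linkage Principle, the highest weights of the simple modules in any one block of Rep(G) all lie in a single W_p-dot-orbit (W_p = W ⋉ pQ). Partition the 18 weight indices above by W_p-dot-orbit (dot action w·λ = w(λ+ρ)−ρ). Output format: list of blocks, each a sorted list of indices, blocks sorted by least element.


Cartan matrix: type A_3 (|W|=24); un-permuting the 3 rows.

Each λ_j+ρ reduced to Ā_23; 3-tuples below use C's row order:

  [1] (3, 2, 0) · [2] (11, 2, 6) · [3] (3, 2, 0) · [4] (11, 2, 6) · [5] (7, 7, 7) · [6] (11, 2, 6) · [7] (3, 2, 0) · [8] (7, 7, 7) · [9] (7, 7, 7) · [10] (9, 1, 2) · [11] (3, 2, 0) · [12] (4, 5, 1) · [13] (3, 13, 5) · [14] (7, 7, 7) · [15] (9, 1, 2) · [16] (9, 1, 2) · [17] (4, 5, 1) · [18] (7, 7, 7)

Partition of {1..18} into 6 W_23-dot-orbits:

[[1, 3, 7, 11], [2, 4, 6], [5, 8, 9, 14, 18], [10, 15, 16], [12, 17], [13]]


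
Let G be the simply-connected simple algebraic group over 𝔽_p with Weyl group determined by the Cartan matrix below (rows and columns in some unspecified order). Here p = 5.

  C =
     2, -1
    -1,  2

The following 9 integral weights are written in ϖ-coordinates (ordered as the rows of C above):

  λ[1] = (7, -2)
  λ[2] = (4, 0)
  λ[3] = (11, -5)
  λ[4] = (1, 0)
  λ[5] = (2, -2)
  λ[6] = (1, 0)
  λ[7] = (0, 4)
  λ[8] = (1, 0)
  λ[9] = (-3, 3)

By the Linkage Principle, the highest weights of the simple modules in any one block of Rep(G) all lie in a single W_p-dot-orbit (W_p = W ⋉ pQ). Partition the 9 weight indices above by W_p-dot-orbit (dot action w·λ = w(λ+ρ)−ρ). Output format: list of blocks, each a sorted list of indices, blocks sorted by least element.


Dynkin diagram of C (from the 2 off-diagonal −1 entries): A_2.

Each λ_j+ρ reduced to Ā_5; 2-tuples below use C's row order:

    1: (2, 2)
    2: (4, 0)
    3: (2, 1)
    4: (2, 1)
    5: (2, 1)
    6: (2, 1)
    7: (0, 4)
    8: (2, 1)
    9: (2, 2)

Partition of {1..9} into 4 W_5-dot-orbits:

[[1, 9], [2], [3, 4, 5, 6, 8], [7]]


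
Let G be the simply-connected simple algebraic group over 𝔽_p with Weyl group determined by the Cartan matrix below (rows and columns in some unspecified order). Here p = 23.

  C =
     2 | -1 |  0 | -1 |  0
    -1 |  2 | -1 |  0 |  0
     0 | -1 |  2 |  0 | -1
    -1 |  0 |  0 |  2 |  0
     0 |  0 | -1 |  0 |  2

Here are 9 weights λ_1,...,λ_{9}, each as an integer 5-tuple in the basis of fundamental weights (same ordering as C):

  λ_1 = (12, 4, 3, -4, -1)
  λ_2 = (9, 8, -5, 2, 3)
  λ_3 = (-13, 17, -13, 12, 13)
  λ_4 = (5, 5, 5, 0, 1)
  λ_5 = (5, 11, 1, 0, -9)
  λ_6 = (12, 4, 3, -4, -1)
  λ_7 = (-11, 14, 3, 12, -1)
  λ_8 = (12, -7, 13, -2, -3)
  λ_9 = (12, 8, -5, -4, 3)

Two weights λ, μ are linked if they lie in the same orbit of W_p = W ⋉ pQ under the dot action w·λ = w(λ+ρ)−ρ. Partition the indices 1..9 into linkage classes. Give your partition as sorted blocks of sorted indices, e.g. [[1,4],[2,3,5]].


Dynkin diagram of C (from the 8 off-diagonal −1 entries): A_5.

W_23-reps of the 9 weights in Ā_23 (same 5-coord order as C):

  1: (10, 5, 4, 3, 0)
  2: (10, 5, 4, 3, 0)
  3: (6, 6, 6, 1, 2)
  4: (6, 6, 6, 1, 2)
  5: (6, 6, 6, 1, 2)
  6: (10, 5, 4, 3, 0)
  7: (10, 5, 4, 3, 0)
  8: (6, 6, 6, 1, 2)
  9: (10, 5, 4, 3, 0)

Partition of {1..9} into 2 W_23-dot-orbits:

[[1, 2, 6, 7, 9], [3, 4, 5, 8]]


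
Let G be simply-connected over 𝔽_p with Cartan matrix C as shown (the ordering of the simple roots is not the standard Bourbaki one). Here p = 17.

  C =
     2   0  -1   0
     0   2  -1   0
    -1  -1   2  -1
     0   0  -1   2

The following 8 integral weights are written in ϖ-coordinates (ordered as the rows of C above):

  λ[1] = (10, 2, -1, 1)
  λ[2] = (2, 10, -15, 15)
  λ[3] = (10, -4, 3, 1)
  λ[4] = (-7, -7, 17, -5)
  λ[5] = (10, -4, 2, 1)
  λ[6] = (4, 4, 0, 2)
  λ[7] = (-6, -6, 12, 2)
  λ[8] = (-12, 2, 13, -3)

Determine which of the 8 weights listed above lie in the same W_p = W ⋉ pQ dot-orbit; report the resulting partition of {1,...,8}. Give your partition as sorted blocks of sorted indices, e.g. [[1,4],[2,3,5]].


Root system D_4: the 4×4 matrix C matches after relabeling.

Folding the 8 weights λ_j+ρ into Ā_17 (reps in the given 4-coord order):

    λ_1+ρ ↦ (11, 3, 0, 2)
    λ_2+ρ ↦ (11, 3, 0, 2)
    λ_3+ρ ↦ (11, 3, 0, 2)
    λ_4+ρ ↦ (5, 5, 1, 3)
    λ_5+ρ ↦ (11, 3, 0, 2)
    λ_6+ρ ↦ (5, 5, 1, 3)
    λ_7+ρ ↦ (5, 5, 1, 3)
    λ_8+ρ ↦ (11, 3, 0, 2)

These 8 weights hit 2 W_17-dot-orbits; sizes (5, 3):

[[1, 2, 3, 5, 8], [4, 6, 7]]


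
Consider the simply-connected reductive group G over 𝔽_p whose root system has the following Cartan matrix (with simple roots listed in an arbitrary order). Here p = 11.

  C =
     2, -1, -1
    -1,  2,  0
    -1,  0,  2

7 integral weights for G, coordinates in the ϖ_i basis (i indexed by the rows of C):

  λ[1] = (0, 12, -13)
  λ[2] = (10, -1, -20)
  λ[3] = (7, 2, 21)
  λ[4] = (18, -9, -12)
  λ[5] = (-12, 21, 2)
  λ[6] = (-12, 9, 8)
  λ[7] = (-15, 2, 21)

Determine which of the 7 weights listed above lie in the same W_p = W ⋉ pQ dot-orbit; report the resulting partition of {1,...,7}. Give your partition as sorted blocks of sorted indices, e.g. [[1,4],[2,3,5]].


Cartan matrix: type A_3 (|W|=24); un-permuting the 3 rows.

Each λ_j+ρ reduced to Ā_11; 3-tuples below use C's row order:

    1: (8, 1, 2)
    2: (0, 0, 3)
    3: (0, 0, 3)
    4: (0, 0, 3)
    5: (0, 0, 3)
    6: (8, 1, 2)
    7: (0, 0, 3)

The 7 indices split into 2 linkage classes (same alcove rep ⇔ same W_11-dot-orbit):

[[1, 6], [2, 3, 4, 5, 7]]


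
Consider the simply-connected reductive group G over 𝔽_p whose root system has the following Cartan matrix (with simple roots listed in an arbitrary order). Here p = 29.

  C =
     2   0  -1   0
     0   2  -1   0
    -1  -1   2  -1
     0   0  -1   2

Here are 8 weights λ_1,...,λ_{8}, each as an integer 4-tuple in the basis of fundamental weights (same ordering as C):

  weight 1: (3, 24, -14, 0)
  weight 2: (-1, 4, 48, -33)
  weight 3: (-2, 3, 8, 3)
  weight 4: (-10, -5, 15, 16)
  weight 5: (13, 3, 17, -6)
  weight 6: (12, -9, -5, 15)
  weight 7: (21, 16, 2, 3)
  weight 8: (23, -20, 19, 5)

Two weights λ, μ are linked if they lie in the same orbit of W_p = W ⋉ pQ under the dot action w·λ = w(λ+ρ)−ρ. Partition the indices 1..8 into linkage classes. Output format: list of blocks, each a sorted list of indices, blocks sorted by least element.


D_4 Cartan matrix, 4 simple roots permuted; ρ=(1,1,1,1).

Alcove-folded reps (p=29, 8 weights, presented ϖ-order):

  [1] (1, 4, 8, 4)
  [2] (5, 0, 4, 13)
  [3] (1, 4, 8, 4)
  [4] (5, 0, 4, 13)
  [5] (7, 3, 2, 2)
  [6] (1, 4, 8, 4)
  [7] (5, 0, 4, 13)
  [8] (3, 2, 4, 15)

4 distinct reps among the 8 weights ⇒ 4 W_29-linkage classes:

[[1, 3, 6], [2, 4, 7], [5], [8]]


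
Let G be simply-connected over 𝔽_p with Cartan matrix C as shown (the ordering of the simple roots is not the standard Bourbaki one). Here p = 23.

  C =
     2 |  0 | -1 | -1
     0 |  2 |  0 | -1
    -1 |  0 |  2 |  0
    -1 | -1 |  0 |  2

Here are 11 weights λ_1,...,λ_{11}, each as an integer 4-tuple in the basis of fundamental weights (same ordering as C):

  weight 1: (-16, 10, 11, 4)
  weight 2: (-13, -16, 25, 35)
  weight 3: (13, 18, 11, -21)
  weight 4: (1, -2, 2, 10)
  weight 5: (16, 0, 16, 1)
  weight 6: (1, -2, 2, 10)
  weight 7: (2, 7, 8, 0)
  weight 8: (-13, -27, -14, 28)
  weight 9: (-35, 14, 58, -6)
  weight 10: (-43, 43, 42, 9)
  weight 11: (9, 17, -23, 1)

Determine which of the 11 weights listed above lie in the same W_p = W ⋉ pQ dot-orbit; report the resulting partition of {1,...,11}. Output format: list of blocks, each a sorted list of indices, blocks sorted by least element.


A_4 Cartan matrix, 4 simple roots permuted; ρ=(1,1,1,1).

Each λ_j+ρ reduced to Ā_23; 4-tuples below use C's row order:

  1: (2, 1, 3, 10) · 2: (3, 8, 9, 1) · 3: (6, 2, 3, 11) · 4: (2, 1, 3, 10) · 5: (6, 2, 3, 11) · 6: (2, 1, 3, 10) · 7: (3, 8, 9, 1) · 8: (6, 2, 3, 11) · 9: (2, 1, 3, 10) · 10: (3, 8, 9, 1) · 11: (2, 1, 3, 10)

Linkage partition of the 11 weights (3 classes, p=23):

[[1, 4, 6, 9, 11], [2, 7, 10], [3, 5, 8]]


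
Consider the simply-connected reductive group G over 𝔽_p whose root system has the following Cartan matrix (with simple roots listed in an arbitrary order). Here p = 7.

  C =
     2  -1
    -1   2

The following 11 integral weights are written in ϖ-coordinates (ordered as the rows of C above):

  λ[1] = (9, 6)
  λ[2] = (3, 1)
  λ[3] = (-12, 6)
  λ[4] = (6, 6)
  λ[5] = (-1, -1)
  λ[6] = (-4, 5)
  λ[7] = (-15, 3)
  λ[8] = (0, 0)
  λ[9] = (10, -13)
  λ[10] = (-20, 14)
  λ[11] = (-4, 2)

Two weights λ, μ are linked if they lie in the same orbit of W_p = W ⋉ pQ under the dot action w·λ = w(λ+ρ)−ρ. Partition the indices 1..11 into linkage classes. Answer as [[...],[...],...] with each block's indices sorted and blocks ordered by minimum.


Cartan matrix: type A_2 (|W|=6); un-permuting the 2 rows.

Alcove-folded reps (p=7, 11 weights, presented ϖ-order):

  1: (3, 0);  2: (4, 2);  3: (3, 0);  4: (0, 0);  5: (0, 0);  6: (3, 3);  7: (3, 0);  8: (1, 1);  9: (4, 2);  10: (4, 2);  11: (3, 0)

The 11 indices split into 5 linkage classes (same alcove rep ⇔ same W_7-dot-orbit):

[[1, 3, 7, 11], [2, 9, 10], [4, 5], [6], [8]]


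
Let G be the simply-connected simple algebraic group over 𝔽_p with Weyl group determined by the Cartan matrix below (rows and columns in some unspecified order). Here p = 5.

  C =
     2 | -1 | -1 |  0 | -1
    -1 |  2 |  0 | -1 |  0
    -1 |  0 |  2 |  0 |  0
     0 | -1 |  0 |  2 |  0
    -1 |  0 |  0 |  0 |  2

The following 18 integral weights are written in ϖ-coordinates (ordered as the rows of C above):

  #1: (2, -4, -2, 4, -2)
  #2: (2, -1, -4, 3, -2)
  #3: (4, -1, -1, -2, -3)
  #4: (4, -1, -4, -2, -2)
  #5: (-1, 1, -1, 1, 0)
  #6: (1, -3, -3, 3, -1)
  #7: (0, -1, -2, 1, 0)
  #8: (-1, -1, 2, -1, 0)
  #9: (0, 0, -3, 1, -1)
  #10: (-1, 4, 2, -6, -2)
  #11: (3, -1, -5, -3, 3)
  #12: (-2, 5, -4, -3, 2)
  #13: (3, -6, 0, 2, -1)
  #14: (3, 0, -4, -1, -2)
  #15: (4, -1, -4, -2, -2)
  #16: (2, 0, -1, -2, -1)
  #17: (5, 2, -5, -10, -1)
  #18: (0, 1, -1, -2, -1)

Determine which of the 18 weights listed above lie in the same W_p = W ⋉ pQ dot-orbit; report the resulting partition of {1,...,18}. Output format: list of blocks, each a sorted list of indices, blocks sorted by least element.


Cartan matrix: type D_5 (|W|=1920); un-permuting the 5 rows.

Each λ_j+ρ reduced to Ā_5; 5-tuples below use C's row order:

    [1] (0, 0, 1, 2, 1)
    [2] (0, 0, 1, 2, 1)
    [3] (0, 0, 0, 2, 2)
    [4] (0, 0, 3, 0, 1)
    [5] (0, 0, 0, 2, 1)
    [6] (0, 0, 0, 2, 2)
    [7] (0, 0, 1, 2, 1)
    [8] (0, 0, 3, 0, 1)
    [9] (0, 0, 1, 2, 1)
    [10] (0, 0, 0, 2, 2)
    [11] (0, 0, 1, 2, 1)
    [12] (1, 1, 0, 1, 0)
    [13] (0, 0, 0, 2, 1)
    [14] (0, 0, 3, 0, 1)
    [15] (0, 0, 3, 0, 1)
    [16] (1, 1, 0, 1, 0)
    [17] (0, 0, 3, 0, 1)
    [18] (1, 1, 0, 1, 0)

These 18 weights hit 5 W_5-dot-orbits; sizes (5, 3, 5, 2, 3):

[[1, 2, 7, 9, 11], [3, 6, 10], [4, 8, 14, 15, 17], [5, 13], [12, 16, 18]]


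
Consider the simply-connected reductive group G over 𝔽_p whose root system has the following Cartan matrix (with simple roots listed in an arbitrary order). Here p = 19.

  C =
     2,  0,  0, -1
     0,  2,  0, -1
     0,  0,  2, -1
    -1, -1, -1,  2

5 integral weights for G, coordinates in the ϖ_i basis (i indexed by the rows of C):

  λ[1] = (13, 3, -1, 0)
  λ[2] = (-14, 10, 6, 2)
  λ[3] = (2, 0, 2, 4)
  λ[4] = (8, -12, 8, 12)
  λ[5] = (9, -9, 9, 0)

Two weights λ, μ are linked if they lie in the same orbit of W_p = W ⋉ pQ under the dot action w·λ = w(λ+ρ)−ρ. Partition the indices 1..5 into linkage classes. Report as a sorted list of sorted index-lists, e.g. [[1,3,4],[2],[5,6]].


Root system D_4: the 4×4 matrix C matches after relabeling.

Alcove-folded reps (p=19, 5 weights, presented ϖ-order):

  1: (14, 4, 0, 0)
  2: (3, 1, 3, 5)
  3: (3, 1, 3, 5)
  4: (3, 1, 3, 5)
  5: (3, 1, 3, 5)

Partition of {1..5} into 2 W_19-dot-orbits:

[[1], [2, 3, 4, 5]]


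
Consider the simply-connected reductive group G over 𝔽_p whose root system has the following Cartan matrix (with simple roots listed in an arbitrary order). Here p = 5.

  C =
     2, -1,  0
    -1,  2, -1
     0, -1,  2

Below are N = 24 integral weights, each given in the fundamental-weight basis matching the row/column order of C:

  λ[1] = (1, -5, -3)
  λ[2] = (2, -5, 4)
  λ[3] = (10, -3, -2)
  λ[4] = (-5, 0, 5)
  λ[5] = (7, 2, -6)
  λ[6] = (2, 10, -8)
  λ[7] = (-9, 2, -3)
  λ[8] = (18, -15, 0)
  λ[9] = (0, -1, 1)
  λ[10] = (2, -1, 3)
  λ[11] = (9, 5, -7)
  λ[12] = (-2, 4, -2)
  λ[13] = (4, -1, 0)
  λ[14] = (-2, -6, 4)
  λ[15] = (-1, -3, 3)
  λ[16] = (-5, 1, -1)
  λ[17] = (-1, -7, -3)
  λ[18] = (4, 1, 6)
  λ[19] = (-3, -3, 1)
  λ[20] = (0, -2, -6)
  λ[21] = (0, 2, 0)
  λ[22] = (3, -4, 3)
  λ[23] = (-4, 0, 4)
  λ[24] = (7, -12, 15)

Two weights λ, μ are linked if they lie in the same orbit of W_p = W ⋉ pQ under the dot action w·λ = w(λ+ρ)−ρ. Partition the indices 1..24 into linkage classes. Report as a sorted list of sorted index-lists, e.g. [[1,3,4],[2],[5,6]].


Type A_3, rank 3, |W|=24; reorder rows/cols to standard.

Alcove-folded reps (p=5, 24 weights, presented ϖ-order):

  λ_1+ρ ↦ (1, 2, 1);  λ_2+ρ ↦ (1, 3, 1);  λ_3+ρ ↦ (1, 2, 1);  λ_4+ρ ↦ (1, 2, 1);  λ_5+ρ ↦ (1, 0, 2);  λ_6+ρ ↦ (1, 2, 1);  λ_7+ρ ↦ (2, 0, 2);  λ_8+ρ ↦ (1, 3, 1);  λ_9+ρ ↦ (1, 0, 2);  λ_10+ρ ↦ (1, 0, 2);  λ_11+ρ ↦ (4, 0, 0);  λ_12+ρ ↦ (1, 3, 1);  λ_13+ρ ↦ (4, 0, 0);  λ_14+ρ ↦ (4, 0, 0);  λ_15+ρ ↦ (2, 0, 2);  λ_16+ρ ↦ (2, 0, 2);  λ_17+ρ ↦ (0, 2, 2);  λ_18+ρ ↦ (0, 2, 2);  λ_19+ρ ↦ (2, 0, 2);  λ_20+ρ ↦ (4, 0, 0);  λ_21+ρ ↦ (1, 3, 1);  λ_22+ρ ↦ (1, 3, 1);  λ_23+ρ ↦ (0, 2, 2);  λ_24+ρ ↦ (0, 2, 2)

Grouping the 24 weights by Ā_5-representative: 6 linkage classes.

[[1, 3, 4, 6], [2, 8, 12, 21, 22], [5, 9, 10], [7, 15, 16, 19], [11, 13, 14, 20], [17, 18, 23, 24]]


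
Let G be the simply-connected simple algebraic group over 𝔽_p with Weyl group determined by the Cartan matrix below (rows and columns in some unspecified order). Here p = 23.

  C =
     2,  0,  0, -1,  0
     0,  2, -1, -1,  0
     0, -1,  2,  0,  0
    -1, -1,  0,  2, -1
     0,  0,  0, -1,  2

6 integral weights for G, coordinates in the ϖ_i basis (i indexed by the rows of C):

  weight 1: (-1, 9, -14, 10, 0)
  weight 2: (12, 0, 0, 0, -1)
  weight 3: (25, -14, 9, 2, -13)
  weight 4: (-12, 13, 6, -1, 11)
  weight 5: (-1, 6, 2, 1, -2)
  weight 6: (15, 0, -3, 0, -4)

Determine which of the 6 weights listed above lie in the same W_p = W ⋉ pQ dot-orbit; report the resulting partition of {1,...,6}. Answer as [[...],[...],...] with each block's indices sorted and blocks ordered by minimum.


C ↔ D_5 under row/col permutation; |W(D_5)| = 1920.

Folding the 6 weights λ_j+ρ into Ā_23 (reps in the given 5-coord order):

  λ_1+ρ ↦ (0, 7, 3, 1, 1) · λ_2+ρ ↦ (13, 1, 1, 1, 0) · λ_3+ρ ↦ (1, 0, 6, 3, 7) · λ_4+ρ ↦ (0, 7, 3, 1, 1) · λ_5+ρ ↦ (0, 7, 3, 1, 1) · λ_6+ρ ↦ (13, 1, 1, 1, 0)

Partition of {1..6} into 3 W_23-dot-orbits:

[[1, 4, 5], [2, 6], [3]]


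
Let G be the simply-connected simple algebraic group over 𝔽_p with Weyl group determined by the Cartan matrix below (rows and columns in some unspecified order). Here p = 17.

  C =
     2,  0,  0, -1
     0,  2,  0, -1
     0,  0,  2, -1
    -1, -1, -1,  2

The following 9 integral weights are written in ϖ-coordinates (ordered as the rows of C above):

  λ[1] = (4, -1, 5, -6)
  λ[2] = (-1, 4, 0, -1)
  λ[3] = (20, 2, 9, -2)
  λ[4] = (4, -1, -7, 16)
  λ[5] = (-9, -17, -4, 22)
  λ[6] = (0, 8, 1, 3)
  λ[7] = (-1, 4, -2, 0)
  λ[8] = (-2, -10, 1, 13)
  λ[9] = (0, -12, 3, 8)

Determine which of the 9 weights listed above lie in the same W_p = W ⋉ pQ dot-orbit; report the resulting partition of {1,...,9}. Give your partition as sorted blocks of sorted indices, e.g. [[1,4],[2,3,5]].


Dynkin diagram of C (from the 6 off-diagonal −1 entries): D_4.

Ā_17 reps of the 9 weights (D_4, coords as presented):

  λ_1 → (0, 5, 1, 0)
  λ_2 → (0, 5, 1, 0)
  λ_3 → (1, 9, 2, 1)
  λ_4 → (0, 5, 1, 0)
  λ_5 → (1, 9, 2, 1)
  λ_6 → (1, 9, 2, 1)
  λ_7 → (0, 5, 1, 0)
  λ_8 → (1, 9, 2, 1)
  λ_9 → (1, 9, 2, 1)

Linkage partition of the 9 weights (2 classes, p=17):

[[1, 2, 4, 7], [3, 5, 6, 8, 9]]


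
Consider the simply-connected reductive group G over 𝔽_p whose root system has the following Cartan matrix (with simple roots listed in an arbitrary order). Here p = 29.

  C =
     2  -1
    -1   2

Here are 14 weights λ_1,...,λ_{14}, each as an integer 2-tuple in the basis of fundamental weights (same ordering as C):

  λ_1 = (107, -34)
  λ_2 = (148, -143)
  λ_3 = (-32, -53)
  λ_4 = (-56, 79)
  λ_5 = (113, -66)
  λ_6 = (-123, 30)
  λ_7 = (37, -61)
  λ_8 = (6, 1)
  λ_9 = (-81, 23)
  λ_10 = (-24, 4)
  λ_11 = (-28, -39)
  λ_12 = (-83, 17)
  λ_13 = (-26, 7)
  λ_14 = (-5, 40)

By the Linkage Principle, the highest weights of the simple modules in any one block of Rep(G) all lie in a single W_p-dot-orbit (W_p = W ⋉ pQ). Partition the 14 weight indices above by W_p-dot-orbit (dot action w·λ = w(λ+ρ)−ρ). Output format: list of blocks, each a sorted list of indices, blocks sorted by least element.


Dynkin diagram of C (from the 2 off-diagonal −1 entries): A_2.

Ā_29 reps of the 14 weights (A_2, coords as presented):

  λ_1 → (8, 17)
  λ_2 → (22, 4)
  λ_3 → (23, 2)
  λ_4 → (22, 4)
  λ_5 → (7, 2)
  λ_6 → (23, 2)
  λ_7 → (7, 2)
  λ_8 → (7, 2)
  λ_9 → (5, 22)
  λ_10 → (5, 18)
  λ_11 → (7, 2)
  λ_12 → (5, 18)
  λ_13 → (8, 17)
  λ_14 → (8, 17)

Linkage partition of the 14 weights (6 classes, p=29):

[[1, 13, 14], [2, 4], [3, 6], [5, 7, 8, 11], [9], [10, 12]]


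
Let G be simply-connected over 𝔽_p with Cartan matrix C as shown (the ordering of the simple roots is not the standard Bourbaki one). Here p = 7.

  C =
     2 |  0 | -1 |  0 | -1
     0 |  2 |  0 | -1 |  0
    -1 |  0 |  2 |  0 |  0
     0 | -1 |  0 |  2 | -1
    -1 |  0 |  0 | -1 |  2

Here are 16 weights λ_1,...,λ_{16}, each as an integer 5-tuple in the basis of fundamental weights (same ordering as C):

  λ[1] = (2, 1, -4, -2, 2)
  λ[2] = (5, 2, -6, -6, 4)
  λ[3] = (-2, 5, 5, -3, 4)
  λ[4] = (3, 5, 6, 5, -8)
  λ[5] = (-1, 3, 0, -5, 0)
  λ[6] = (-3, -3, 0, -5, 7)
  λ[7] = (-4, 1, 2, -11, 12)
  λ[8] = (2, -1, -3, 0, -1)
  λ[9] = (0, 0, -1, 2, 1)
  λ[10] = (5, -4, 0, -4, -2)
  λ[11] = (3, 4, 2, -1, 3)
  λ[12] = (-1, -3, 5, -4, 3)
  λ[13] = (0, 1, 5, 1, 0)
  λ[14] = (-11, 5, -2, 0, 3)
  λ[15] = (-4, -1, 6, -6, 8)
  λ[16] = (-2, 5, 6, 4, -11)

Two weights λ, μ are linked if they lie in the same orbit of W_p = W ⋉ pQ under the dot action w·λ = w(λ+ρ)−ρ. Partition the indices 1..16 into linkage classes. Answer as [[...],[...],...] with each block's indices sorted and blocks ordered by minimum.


Root system A_5: the 5×5 matrix C matches after relabeling.

W_7-reps of the 16 weights in Ā_7 (same 5-coord order as C):

  λ_1 → (0, 1, 3, 1, 2) · λ_2 → (1, 2, 1, 1, 0) · λ_3 → (1, 2, 1, 1, 0) · λ_4 → (0, 1, 3, 1, 2) · λ_5 → (1, 0, 2, 1, 0) · λ_6 → (1, 3, 0, 2, 0) · λ_7 → (0, 1, 3, 1, 2) · λ_8 → (1, 0, 2, 1, 0) · λ_9 → (1, 1, 0, 3, 2) · λ_10 → (1, 1, 0, 3, 2) · λ_11 → (0, 1, 3, 1, 2) · λ_12 → (1, 0, 2, 1, 0) · λ_13 → (1, 2, 1, 1, 0) · λ_14 → (1, 1, 0, 3, 2) · λ_15 → (1, 0, 2, 1, 0) · λ_16 → (1, 1, 0, 3, 2)

These 16 weights hit 5 W_7-dot-orbits; sizes (4, 3, 4, 1, 4):

[[1, 4, 7, 11], [2, 3, 13], [5, 8, 12, 15], [6], [9, 10, 14, 16]]


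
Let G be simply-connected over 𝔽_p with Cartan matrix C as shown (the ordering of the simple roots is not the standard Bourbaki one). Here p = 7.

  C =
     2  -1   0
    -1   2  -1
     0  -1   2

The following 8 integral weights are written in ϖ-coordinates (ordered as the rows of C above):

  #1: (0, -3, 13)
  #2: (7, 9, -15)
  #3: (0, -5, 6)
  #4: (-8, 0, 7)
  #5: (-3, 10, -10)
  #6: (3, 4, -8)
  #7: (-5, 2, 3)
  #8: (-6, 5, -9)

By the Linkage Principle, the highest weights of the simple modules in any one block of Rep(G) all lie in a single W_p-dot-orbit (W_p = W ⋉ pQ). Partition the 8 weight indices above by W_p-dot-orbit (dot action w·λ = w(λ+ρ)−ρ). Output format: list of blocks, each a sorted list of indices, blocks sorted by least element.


Cartan matrix: type A_3 (|W|=24); un-permuting the 3 rows.

λ_j+ρ reflected into Ā_7 (⟨·,θ^∨⟩≤7); 3-tuples as given:

  λ_1 → (1, 5, 0);  λ_2 → (3, 1, 3);  λ_3 → (3, 1, 3);  λ_4 → (1, 5, 0);  λ_5 → (0, 2, 3);  λ_6 → (0, 2, 3);  λ_7 → (3, 1, 3);  λ_8 → (1, 5, 0)

Grouping the 8 weights by Ā_7-representative: 3 linkage classes.

[[1, 4, 8], [2, 3, 7], [5, 6]]


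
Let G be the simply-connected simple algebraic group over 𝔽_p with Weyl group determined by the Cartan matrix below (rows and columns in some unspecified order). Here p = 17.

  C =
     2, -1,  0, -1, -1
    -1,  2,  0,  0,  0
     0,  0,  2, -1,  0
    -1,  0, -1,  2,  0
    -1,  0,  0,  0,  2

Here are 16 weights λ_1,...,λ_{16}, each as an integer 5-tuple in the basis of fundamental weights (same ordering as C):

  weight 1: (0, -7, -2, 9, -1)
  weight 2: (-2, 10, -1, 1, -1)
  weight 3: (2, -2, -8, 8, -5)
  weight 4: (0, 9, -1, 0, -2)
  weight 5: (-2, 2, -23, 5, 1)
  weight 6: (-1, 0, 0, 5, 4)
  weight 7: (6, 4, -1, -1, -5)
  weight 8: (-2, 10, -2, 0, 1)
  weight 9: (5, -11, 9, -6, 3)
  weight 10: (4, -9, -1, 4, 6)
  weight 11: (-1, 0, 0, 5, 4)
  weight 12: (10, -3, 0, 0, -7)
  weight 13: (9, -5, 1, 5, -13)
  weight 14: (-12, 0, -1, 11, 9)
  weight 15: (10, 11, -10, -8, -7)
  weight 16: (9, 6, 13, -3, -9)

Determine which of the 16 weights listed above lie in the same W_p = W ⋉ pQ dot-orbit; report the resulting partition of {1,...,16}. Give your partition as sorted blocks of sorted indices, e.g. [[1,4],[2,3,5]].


Type D_5, rank 5, |W|=1920; reorder rows/cols to standard.

W_17-reps of the 16 weights in Ā_17 (same 5-coord order as C):

  λ_1 → (0, 1, 1, 4, 5)
  λ_2 → (0, 10, 0, 1, 1)
  λ_3 → (1, 1, 7, 0, 2)
  λ_4 → (0, 10, 0, 1, 1)
  λ_5 → (1, 1, 7, 0, 2)
  λ_6 → (0, 1, 1, 4, 5)
  λ_7 → (3, 5, 0, 0, 4)
  λ_8 → (0, 10, 0, 1, 1)
  λ_9 → (0, 1, 1, 4, 5)
  λ_10 → (3, 5, 0, 0, 4)
  λ_11 → (0, 1, 1, 4, 5)
  λ_12 → (3, 2, 1, 1, 6)
  λ_13 → (3, 2, 1, 1, 6)
  λ_14 → (0, 10, 0, 1, 1)
  λ_15 → (0, 1, 1, 4, 5)
  λ_16 → (3, 5, 0, 0, 4)

Grouping the 16 weights by Ā_17-representative: 5 linkage classes.

[[1, 6, 9, 11, 15], [2, 4, 8, 14], [3, 5], [7, 10, 16], [12, 13]]


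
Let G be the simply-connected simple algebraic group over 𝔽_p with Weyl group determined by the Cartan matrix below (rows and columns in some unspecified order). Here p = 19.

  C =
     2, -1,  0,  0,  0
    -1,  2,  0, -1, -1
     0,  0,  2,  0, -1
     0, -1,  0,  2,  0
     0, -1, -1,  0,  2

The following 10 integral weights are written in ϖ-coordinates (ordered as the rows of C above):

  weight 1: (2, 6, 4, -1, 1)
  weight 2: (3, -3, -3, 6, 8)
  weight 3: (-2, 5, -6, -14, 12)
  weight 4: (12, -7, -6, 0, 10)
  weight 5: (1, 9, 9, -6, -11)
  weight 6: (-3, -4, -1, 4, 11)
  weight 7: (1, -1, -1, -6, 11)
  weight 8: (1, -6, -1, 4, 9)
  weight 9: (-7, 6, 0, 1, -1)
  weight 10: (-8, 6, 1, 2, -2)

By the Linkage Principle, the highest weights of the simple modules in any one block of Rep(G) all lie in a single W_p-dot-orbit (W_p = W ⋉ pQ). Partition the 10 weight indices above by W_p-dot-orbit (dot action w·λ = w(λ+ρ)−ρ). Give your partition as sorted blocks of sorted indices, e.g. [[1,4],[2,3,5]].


C ↔ D_5 under row/col permutation; |W(D_5)| = 1920.

Folding the 10 weights λ_j+ρ into Ā_19 (reps in the given 5-coord order):

  [1] (3, 2, 0, 0, 5);  [2] (2, 2, 2, 5, 1);  [3] (7, 1, 5, 5, 0);  [4] (7, 1, 5, 5, 0);  [5] (3, 2, 0, 0, 5);  [6] (3, 2, 0, 0, 5);  [7] (3, 2, 0, 0, 5);  [8] (3, 2, 0, 0, 5);  [9] (6, 1, 1, 2, 0);  [10] (6, 1, 1, 2, 0)

The 10 indices split into 4 linkage classes (same alcove rep ⇔ same W_19-dot-orbit):

[[1, 5, 6, 7, 8], [2], [3, 4], [9, 10]]
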